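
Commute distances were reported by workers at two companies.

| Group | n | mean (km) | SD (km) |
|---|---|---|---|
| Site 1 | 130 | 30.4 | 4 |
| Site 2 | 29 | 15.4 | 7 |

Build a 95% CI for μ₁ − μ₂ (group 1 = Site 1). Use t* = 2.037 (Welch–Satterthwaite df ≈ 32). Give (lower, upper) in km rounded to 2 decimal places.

Standard errors of each mean: 4/√130 = 0.3508 and 7/√29 = 1.2999.
SE(x̄₁ − x̄₂) = √(0.3508² + 1.2999²) = 1.3464 for independent samples with unequal variances.
With t* = 2.037, the margin is 2.037 × 1.3464 = 2.7426.
x̄₁ − x̄₂ = 30.4 − 15.4 = 15.0000; the interval is 15.0000 ± 2.7426 = (12.26, 17.74).

(12.26, 17.74)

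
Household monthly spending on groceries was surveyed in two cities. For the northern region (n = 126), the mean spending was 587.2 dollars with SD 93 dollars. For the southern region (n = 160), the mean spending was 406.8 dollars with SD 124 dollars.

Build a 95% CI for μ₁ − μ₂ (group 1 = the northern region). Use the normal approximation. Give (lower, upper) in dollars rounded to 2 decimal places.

SE₁ = s₁/√n₁ = 93/√126 = 8.2851; SE₂ = 124/√160 = 9.8031.
Independent samples, unequal variances: SE_diff = √(SE₁² + SE₂²) = √(68.64288201 + 96.10076961) = 12.8353.
z* = 1.960, so margin of error = 1.960 × 12.8353 = 25.1572.
Difference in means = 587.2 − 406.8 = 180.4000.
180.4000 ± 25.1572 → (155.24, 205.56).

(155.24, 205.56)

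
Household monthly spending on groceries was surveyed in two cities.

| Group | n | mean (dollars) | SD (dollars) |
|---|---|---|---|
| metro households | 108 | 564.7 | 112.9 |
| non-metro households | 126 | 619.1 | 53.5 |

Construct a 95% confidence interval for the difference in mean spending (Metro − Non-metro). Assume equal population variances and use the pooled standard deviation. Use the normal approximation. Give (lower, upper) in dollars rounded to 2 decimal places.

(-76.54, -32.26)

s_p = √[((n₁−1)s₁² + (n₂−1)s₂²)/(n₁+n₂−2)] = √[(107·112.9² + 125·53.5²)/232] = 86.1446.
SE = 86.1446·√(1/108 + 1/126) = 11.2964.
With z* = 1.960, margin = 1.960 × 11.2964 = 22.1409.
x̄₁ − x̄₂ = 564.7 − 619.1 = -54.4000; interval -54.4000 ± 22.1409 = (-76.54, -32.26).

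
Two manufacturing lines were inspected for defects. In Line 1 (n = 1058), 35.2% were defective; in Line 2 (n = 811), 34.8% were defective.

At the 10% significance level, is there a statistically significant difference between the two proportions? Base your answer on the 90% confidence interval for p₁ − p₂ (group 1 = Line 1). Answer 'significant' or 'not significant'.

SE₁ = √(p̂₁(1−p̂₁)/n₁) = √(0.3520·0.6480/1058) = 0.01468; SE₂ = √(0.3480·0.6520/811) = 0.01673.
Independent samples: SE of the difference = √(SE₁² + SE₂²) = √(0.0002155024 + 0.0002798929) = 0.02226.
z* for 90% confidence is 1.645, so the margin of error is 1.645 × 0.02226 = 0.03662.
Point estimate p̂₁ − p̂₂ = 0.3520 − 0.3480 = 0.0040.
0.0040 ± 0.03662 → (-0.03262, 0.04062).
The interval (-0.03262, 0.04062) contains 0, so the difference is not significant.

not significant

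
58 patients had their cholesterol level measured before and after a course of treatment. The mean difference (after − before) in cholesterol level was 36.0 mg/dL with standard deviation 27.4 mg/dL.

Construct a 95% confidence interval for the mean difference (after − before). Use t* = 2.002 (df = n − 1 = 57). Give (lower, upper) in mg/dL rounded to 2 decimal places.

(28.80, 43.20)

This is a matched-pairs design, so SE = s_d/√n = 27.4/√58 = 3.5978.
Margin = 2.002 × 3.5978 = 7.2028; the interval is 36.0 ± 7.2028 = (28.80, 43.20).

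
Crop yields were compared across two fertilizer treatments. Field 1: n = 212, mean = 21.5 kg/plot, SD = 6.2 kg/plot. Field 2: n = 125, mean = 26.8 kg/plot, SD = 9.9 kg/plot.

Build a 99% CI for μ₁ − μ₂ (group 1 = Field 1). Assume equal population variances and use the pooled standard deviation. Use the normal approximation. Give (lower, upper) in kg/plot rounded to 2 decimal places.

s_p = √[((n₁−1)s₁² + (n₂−1)s₂²)/(n₁+n₂−2)] = √[(211·6.2² + 124·9.9²)/335] = 7.7775.
SE = 7.7775·√(1/212 + 1/125) = 0.8771.
With z* = 2.576, margin = 2.576 × 0.8771 = 2.2594.
x̄₁ − x̄₂ = 21.5 − 26.8 = -5.3000; interval -5.3000 ± 2.2594 = (-7.56, -3.04).

(-7.56, -3.04)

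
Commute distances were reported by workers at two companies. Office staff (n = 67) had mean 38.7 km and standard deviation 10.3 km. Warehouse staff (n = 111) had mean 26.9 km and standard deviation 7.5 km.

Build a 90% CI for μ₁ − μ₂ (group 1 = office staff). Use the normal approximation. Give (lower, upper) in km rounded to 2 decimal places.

Standard errors of each mean: 10.3/√67 = 1.2583 and 7.5/√111 = 0.7119.
SE(x̄₁ − x̄₂) = √(1.2583² + 0.7119²) = 1.4457 for independent samples with unequal variances.
With z* = 1.645, the margin is 1.645 × 1.4457 = 2.3782.
x̄₁ − x̄₂ = 38.7 − 26.9 = 11.8000; the interval is 11.8000 ± 2.3782 = (9.42, 14.18).

(9.42, 14.18)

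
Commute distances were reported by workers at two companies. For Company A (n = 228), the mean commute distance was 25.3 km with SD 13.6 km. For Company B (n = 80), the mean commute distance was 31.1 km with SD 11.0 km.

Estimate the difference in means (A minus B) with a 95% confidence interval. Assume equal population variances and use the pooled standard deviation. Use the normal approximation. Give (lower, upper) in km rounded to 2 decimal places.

s_p = √[((n₁−1)s₁² + (n₂−1)s₂²)/(n₁+n₂−2)] = √[(227·13.6² + 79·11.0²)/306] = 12.9787.
SE = 12.9787·√(1/228 + 1/80) = 1.6865.
With z* = 1.960, margin = 1.960 × 1.6865 = 3.3055.
x̄₁ − x̄₂ = 25.3 − 31.1 = -5.8000; interval -5.8000 ± 3.3055 = (-9.11, -2.49).

(-9.11, -2.49)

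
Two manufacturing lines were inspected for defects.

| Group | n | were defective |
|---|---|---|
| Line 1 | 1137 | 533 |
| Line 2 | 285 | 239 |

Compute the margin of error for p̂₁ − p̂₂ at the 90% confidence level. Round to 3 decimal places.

0.043

Sample proportions: 533/1137 = 0.4688, 239/285 = 0.8386.
Each SE is √(p̂(1−p̂)/n): √(0.4688·0.5312/1137) = 0.01480 and √(0.8386·0.1614/285) = 0.02179.
SE(p̂₁ − p̂₂) = √(SE₁² + SE₂²) = √(0.00021904 + 0.0004748041) = 0.02634, since the two samples are independent.
At 90% confidence z* = 1.645; margin = 1.645 × 0.02634 = 0.04333.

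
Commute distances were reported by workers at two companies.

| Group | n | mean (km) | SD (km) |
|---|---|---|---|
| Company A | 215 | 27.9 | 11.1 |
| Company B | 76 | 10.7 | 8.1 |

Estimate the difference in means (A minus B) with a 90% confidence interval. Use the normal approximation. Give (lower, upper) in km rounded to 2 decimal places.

Standard errors of each mean: 11.1/√215 = 0.7570 and 8.1/√76 = 0.9291.
SE(x̄₁ − x̄₂) = √(0.7570² + 0.9291²) = 1.1984 for independent samples with unequal variances.
With z* = 1.645, the margin is 1.645 × 1.1984 = 1.9714.
x̄₁ − x̄₂ = 27.9 − 10.7 = 17.2000; the interval is 17.2000 ± 1.9714 = (15.23, 19.17).

(15.23, 19.17)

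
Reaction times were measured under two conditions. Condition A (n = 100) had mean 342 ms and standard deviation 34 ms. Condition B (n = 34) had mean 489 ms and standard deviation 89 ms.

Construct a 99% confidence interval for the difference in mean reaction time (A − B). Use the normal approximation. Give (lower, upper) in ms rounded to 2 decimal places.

SE₁ = s₁/√n₁ = 34/√100 = 3.4000; SE₂ = 89/√34 = 15.2634.
Independent samples, unequal variances: SE_diff = √(SE₁² + SE₂²) = √(11.56 + 232.97137956) = 15.6375.
z* = 2.576, so margin of error = 2.576 × 15.6375 = 40.2822.
Difference in means = 342 − 489 = -147.0000.
-147.0000 ± 40.2822 → (-187.28, -106.72).

(-187.28, -106.72)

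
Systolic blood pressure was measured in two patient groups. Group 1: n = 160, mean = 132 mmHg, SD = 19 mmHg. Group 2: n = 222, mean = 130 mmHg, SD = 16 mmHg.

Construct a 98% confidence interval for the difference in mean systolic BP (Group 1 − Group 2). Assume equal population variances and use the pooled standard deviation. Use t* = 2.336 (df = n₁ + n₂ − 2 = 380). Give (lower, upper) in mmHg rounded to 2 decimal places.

(-2.20, 6.20)

s_p = √[((n₁−1)s₁² + (n₂−1)s₂²)/(n₁+n₂−2)] = √[(159·19² + 221·16²)/380] = 17.3186.
SE = 17.3186·√(1/160 + 1/222) = 1.7960.
With t* = 2.336, margin = 2.336 × 1.7960 = 4.1955.
x̄₁ − x̄₂ = 132 − 130 = 2.0000; interval 2.0000 ± 4.1955 = (-2.20, 6.20).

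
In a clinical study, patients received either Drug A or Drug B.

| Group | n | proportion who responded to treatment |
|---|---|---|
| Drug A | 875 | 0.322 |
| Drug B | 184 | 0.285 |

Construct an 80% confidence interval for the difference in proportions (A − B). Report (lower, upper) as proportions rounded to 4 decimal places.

(-0.0102, 0.0842)

SE₁ = √(p̂₁(1−p̂₁)/n₁) = √(0.3220·0.6780/875) = 0.01580; SE₂ = √(0.2850·0.7150/184) = 0.03328.
Independent samples: SE of the difference = √(SE₁² + SE₂²) = √(0.00024964 + 0.0011075584) = 0.03684.
z* for 80% confidence is 1.282, so the margin of error is 1.282 × 0.03684 = 0.04723.
Point estimate p̂₁ − p̂₂ = 0.3220 − 0.2850 = 0.0370.
0.0370 ± 0.04723 → (-0.0102, 0.0842).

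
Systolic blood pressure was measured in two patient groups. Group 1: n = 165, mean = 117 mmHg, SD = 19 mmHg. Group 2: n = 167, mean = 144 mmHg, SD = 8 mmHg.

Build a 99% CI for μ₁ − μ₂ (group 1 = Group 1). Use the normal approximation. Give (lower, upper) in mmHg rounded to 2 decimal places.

Per-group SEs: s₁/√n₁ = 19/√165 = 1.4791, s₂/√n₂ = 8/√167 = 0.6191.
Unpooled SE of the difference: √(2.18773681 + 0.38328481) = 1.6034.
Margin of error = z* · SE = 2.576 × 1.6034 = 4.1304.
x̄₁ − x̄₂ = 117 − 144 = -27.0000.
CI: -27.0000 ± 4.1304 = (-31.13, -22.87).

(-31.13, -22.87)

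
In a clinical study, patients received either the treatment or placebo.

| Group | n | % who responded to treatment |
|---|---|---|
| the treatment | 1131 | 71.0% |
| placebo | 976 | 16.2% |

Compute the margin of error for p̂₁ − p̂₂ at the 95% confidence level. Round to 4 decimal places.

SE₁ = √(p̂₁(1−p̂₁)/n₁) = √(0.7100·0.2900/1131) = 0.01349; SE₂ = √(0.1620·0.8380/976) = 0.01179.
Independent samples: SE of the difference = √(SE₁² + SE₂²) = √(0.0001819801 + 0.0001390041) = 0.01792.
z* for 95% confidence is 1.960, so the margin of error is 1.960 × 0.01792 = 0.03512.

0.0351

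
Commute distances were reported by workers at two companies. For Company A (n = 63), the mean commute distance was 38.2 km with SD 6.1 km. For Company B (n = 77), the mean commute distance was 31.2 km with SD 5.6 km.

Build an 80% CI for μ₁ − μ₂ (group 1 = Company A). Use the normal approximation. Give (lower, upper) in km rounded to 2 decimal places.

Standard errors of each mean: 6.1/√63 = 0.7685 and 5.6/√77 = 0.6382.
SE(x̄₁ − x̄₂) = √(0.7685² + 0.6382²) = 0.9989 for independent samples with unequal variances.
With z* = 1.282, the margin is 1.282 × 0.9989 = 1.2806.
x̄₁ − x̄₂ = 38.2 − 31.2 = 7.0000; the interval is 7.0000 ± 1.2806 = (5.72, 8.28).

(5.72, 8.28)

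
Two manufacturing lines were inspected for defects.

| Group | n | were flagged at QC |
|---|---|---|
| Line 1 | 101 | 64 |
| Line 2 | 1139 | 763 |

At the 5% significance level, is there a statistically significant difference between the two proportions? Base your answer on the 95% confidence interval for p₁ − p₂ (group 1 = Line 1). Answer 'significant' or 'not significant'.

not significant

Sample proportions: 64/101 = 0.6337, 763/1139 = 0.6699.
Each SE is √(p̂(1−p̂)/n): √(0.6337·0.3663/101) = 0.04794 and √(0.6699·0.3301/1139) = 0.01393.
SE(p̂₁ − p̂₂) = √(SE₁² + SE₂²) = √(0.0022982436 + 0.0001940449) = 0.04992, since the two samples are independent.
At 95% confidence z* = 1.960; margin = 1.960 × 0.04992 = 0.09784.
The difference is 0.6337 − 0.6699 = -0.0362, so the interval is -0.0362 ± 0.09784 = (-0.13404, 0.06164).
The interval (-0.13404, 0.06164) contains 0, so the difference is not significant.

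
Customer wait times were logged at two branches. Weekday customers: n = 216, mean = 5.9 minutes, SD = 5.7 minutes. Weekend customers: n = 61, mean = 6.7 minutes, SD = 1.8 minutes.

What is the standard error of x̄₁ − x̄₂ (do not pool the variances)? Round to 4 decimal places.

0.4511

Per-group SEs: s₁/√n₁ = 5.7/√216 = 0.3878, s₂/√n₂ = 1.8/√61 = 0.2305.
Unpooled SE of the difference: √(0.15038884 + 0.05313025) = 0.4511.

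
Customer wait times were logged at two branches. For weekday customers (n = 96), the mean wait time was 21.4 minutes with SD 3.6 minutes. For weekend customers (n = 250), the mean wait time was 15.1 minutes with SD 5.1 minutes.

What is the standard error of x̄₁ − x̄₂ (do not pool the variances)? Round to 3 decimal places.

0.489

Per-group SEs: s₁/√n₁ = 3.6/√96 = 0.3674, s₂/√n₂ = 5.1/√250 = 0.3226.
Unpooled SE of the difference: √(0.13498276 + 0.10407076) = 0.4889.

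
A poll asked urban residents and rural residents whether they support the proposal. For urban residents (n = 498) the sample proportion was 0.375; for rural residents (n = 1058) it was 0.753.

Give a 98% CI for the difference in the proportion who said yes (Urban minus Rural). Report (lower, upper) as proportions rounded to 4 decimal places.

The two standard errors are √(0.3750×0.6250/498) = 0.02169 and √(0.7530×0.2470/1058) = 0.01326.
Because the samples are independent, SE_diff = √(0.02169² + 0.01326²) = 0.02542.
Using z* = 2.326 for 98%, ME = 2.326 × 0.02542 = 0.05913.
p̂₁ − p̂₂ = -0.3780; interval -0.3780 ± 0.05913 gives (-0.4371, -0.3189).

(-0.4371, -0.3189)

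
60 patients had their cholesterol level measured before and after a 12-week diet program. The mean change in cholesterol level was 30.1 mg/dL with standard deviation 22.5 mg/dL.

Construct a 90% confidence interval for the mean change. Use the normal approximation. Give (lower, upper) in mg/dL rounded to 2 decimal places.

(25.32, 34.88)

This is a matched-pairs design, so SE = s_d/√n = 22.5/√60 = 2.9047.
Margin = 1.645 × 2.9047 = 4.7782; the interval is 30.1 ± 4.7782 = (25.32, 34.88).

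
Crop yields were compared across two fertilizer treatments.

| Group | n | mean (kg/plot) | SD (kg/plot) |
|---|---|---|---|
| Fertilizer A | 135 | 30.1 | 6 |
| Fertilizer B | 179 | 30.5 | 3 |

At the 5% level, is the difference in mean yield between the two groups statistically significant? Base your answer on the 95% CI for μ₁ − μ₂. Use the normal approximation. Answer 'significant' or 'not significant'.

SE₁ = s₁/√n₁ = 6/√135 = 0.5164; SE₂ = 3/√179 = 0.2242.
Independent samples, unequal variances: SE_diff = √(SE₁² + SE₂²) = √(0.26666896 + 0.05026564) = 0.5630.
z* = 1.960, so margin of error = 1.960 × 0.5630 = 1.1035.
Difference in means = 30.1 − 30.5 = -0.4000.
-0.4000 ± 1.1035 → (-1.5035, 0.7035).
The interval (-1.5035, 0.7035) contains 0, so the difference is not significant.

not significant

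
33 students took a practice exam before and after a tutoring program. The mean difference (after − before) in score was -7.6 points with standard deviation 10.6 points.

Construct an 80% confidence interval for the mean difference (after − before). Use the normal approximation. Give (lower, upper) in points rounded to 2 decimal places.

Paired design: SE = s_d/√n = 10.6/√33 = 1.8452.
z* = 1.282; margin of error = 1.282 × 1.8452 = 2.3655.
-7.6 ± 2.3655 → (-9.97, -5.23).

(-9.97, -5.23)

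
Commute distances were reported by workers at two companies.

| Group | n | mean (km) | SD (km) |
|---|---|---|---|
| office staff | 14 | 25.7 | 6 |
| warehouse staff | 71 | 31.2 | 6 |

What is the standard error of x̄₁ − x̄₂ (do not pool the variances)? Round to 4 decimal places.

Per-group SEs: s₁/√n₁ = 6/√14 = 1.6036, s₂/√n₂ = 6/√71 = 0.7121.
Unpooled SE of the difference: √(2.57153296 + 0.50708641) = 1.7546.

1.7546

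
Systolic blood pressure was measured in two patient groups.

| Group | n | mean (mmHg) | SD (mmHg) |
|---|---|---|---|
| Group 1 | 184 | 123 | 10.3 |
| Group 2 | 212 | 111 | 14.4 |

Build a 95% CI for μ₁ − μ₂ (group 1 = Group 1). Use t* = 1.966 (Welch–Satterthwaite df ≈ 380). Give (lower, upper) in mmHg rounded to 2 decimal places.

SE₁ = s₁/√n₁ = 10.3/√184 = 0.7593; SE₂ = 14.4/√212 = 0.9890.
Independent samples, unequal variances: SE_diff = √(SE₁² + SE₂²) = √(0.57653649 + 0.978121) = 1.2469.
t* = 1.966, so margin of error = 1.966 × 1.2469 = 2.4514.
Difference in means = 123 − 111 = 12.0000.
12.0000 ± 2.4514 → (9.55, 14.45).

(9.55, 14.45)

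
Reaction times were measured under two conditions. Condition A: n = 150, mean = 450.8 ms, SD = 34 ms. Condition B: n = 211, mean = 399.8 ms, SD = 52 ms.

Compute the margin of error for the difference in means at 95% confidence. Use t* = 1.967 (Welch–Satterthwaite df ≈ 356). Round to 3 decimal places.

Per-group SEs: s₁/√n₁ = 34/√150 = 2.7761, s₂/√n₂ = 52/√211 = 3.5798.
Unpooled SE of the difference: √(7.70673121 + 12.81496804) = 4.5301.
Margin of error = t* · SE = 1.967 × 4.5301 = 8.9107.

8.911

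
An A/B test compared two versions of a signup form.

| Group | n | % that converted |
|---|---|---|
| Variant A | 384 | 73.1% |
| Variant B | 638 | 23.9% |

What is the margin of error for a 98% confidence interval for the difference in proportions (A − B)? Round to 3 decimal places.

0.066

The two standard errors are √(0.7310×0.2690/384) = 0.02263 and √(0.2390×0.7610/638) = 0.01688.
Because the samples are independent, SE_diff = √(0.02263² + 0.01688²) = 0.02823.
Using z* = 2.326 for 98%, ME = 2.326 × 0.02823 = 0.06566.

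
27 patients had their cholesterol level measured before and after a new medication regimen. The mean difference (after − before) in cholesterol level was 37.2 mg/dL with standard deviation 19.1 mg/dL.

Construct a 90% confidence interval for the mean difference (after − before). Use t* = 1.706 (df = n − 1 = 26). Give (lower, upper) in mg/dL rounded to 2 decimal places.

This is a matched-pairs design, so SE = s_d/√n = 19.1/√27 = 3.6758.
Margin = 1.706 × 3.6758 = 6.2709; the interval is 37.2 ± 6.2709 = (30.93, 43.47).

(30.93, 43.47)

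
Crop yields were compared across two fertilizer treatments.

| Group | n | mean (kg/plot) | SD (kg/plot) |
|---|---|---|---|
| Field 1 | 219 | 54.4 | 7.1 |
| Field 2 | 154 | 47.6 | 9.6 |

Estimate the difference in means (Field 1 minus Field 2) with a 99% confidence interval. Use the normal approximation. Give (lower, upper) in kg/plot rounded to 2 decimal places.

Per-group SEs: s₁/√n₁ = 7.1/√219 = 0.4798, s₂/√n₂ = 9.6/√154 = 0.7736.
Unpooled SE of the difference: √(0.23020804 + 0.59845696) = 0.9103.
Margin of error = z* · SE = 2.576 × 0.9103 = 2.3449.
x̄₁ − x̄₂ = 54.4 − 47.6 = 6.8000.
CI: 6.8000 ± 2.3449 = (4.46, 9.14).

(4.46, 9.14)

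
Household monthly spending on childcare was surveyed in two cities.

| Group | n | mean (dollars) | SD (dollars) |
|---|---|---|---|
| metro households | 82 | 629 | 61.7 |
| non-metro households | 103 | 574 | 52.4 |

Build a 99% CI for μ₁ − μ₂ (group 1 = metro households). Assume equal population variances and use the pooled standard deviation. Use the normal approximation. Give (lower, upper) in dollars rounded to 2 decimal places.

Pooled variance s_p² = [81·61.7² + 102·52.4²] / (82+103−2) = 3215.4405, so s_p = 56.7049.
SE_diff = s_p·√(1/n₁ + 1/n₂) = 56.7049·√(1/82 + 1/103) = 8.3923.
z* = 2.576; margin = 2.576 × 8.3923 = 21.6186.
Difference = 629 − 574 = 55.0000.
55.0000 ± 21.6186 → (33.38, 76.62).

(33.38, 76.62)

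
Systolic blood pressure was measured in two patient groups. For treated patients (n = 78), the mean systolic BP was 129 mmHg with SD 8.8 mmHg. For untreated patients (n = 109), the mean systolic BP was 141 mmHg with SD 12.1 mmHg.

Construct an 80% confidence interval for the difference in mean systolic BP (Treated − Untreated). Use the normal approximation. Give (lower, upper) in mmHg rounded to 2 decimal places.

(-13.96, -10.04)

SE₁ = s₁/√n₁ = 8.8/√78 = 0.9964; SE₂ = 12.1/√109 = 1.1590.
Independent samples, unequal variances: SE_diff = √(SE₁² + SE₂²) = √(0.99281296 + 1.343281) = 1.5284.
z* = 1.282, so margin of error = 1.282 × 1.5284 = 1.9594.
Difference in means = 129 − 141 = -12.0000.
-12.0000 ± 1.9594 → (-13.96, -10.04).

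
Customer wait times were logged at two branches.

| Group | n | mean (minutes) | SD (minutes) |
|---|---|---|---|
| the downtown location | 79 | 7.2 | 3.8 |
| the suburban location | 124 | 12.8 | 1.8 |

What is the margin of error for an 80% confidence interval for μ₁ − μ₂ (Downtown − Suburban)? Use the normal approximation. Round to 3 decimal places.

0.586

Standard errors of each mean: 3.8/√79 = 0.4275 and 1.8/√124 = 0.1616.
SE(x̄₁ − x̄₂) = √(0.4275² + 0.1616²) = 0.4570 for independent samples with unequal variances.
With z* = 1.282, the margin is 1.282 × 0.4570 = 0.5859.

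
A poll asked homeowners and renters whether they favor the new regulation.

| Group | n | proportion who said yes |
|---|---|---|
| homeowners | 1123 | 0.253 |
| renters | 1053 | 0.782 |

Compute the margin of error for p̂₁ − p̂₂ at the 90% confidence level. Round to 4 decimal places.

0.0299

The two standard errors are √(0.2530×0.7470/1123) = 0.01297 and √(0.7820×0.2180/1053) = 0.01272.
Because the samples are independent, SE_diff = √(0.01297² + 0.01272²) = 0.01817.
Using z* = 1.645 for 90%, ME = 1.645 × 0.01817 = 0.02989.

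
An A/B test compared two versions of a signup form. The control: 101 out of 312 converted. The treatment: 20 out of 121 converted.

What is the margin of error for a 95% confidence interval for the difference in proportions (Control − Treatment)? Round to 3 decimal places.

0.084

Sample proportions: 101/312 = 0.3237, 20/121 = 0.1653.
Each SE is √(p̂(1−p̂)/n): √(0.3237·0.6763/312) = 0.02649 and √(0.1653·0.8347/121) = 0.03377.
SE(p̂₁ − p̂₂) = √(SE₁² + SE₂²) = √(0.0007017201 + 0.0011404129) = 0.04292, since the two samples are independent.
At 95% confidence z* = 1.960; margin = 1.960 × 0.04292 = 0.08412.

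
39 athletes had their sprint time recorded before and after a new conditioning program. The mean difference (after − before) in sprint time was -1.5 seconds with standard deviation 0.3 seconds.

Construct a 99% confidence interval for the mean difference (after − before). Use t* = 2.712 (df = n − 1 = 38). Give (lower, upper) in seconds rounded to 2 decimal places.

(-1.63, -1.37)

This is a matched-pairs design, so SE = s_d/√n = 0.3/√39 = 0.0480.
Margin = 2.712 × 0.0480 = 0.1302; the interval is -1.5 ± 0.1302 = (-1.63, -1.37).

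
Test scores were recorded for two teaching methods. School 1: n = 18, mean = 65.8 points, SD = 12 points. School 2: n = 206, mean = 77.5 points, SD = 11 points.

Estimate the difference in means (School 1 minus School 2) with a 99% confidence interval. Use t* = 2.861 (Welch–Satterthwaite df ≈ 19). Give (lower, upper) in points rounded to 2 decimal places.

SE₁ = s₁/√n₁ = 12/√18 = 2.8284; SE₂ = 11/√206 = 0.7664.
Independent samples, unequal variances: SE_diff = √(SE₁² + SE₂²) = √(7.99984656 + 0.58736896) = 2.9304.
t* = 2.861, so margin of error = 2.861 × 2.9304 = 8.3839.
Difference in means = 65.8 − 77.5 = -11.7000.
-11.7000 ± 8.3839 → (-20.08, -3.32).

(-20.08, -3.32)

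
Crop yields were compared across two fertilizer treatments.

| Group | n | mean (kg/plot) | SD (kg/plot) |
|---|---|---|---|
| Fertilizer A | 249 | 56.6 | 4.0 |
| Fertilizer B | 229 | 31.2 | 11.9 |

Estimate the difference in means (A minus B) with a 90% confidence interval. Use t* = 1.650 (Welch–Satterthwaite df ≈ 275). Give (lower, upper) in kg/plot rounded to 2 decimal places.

Standard errors of each mean: 4.0/√249 = 0.2535 and 11.9/√229 = 0.7864.
SE(x̄₁ − x̄₂) = √(0.2535² + 0.7864²) = 0.8262 for independent samples with unequal variances.
With t* = 1.650, the margin is 1.650 × 0.8262 = 1.3632.
x̄₁ − x̄₂ = 56.6 − 31.2 = 25.4000; the interval is 25.4000 ± 1.3632 = (24.04, 26.76).

(24.04, 26.76)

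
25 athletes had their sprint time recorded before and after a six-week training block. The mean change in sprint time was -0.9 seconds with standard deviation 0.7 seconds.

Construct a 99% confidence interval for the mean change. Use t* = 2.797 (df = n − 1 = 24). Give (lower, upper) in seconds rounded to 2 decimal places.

(-1.29, -0.51)

This is a matched-pairs design, so SE = s_d/√n = 0.7/√25 = 0.1400.
Margin = 2.797 × 0.1400 = 0.3916; the interval is -0.9 ± 0.3916 = (-1.29, -0.51).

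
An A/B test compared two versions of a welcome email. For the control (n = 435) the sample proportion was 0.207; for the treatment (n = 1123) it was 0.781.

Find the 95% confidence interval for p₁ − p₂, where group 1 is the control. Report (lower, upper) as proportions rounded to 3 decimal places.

SE₁ = √(p̂₁(1−p̂₁)/n₁) = √(0.2070·0.7930/435) = 0.01943; SE₂ = √(0.7810·0.2190/1123) = 0.01234.
Independent samples: SE of the difference = √(SE₁² + SE₂²) = √(0.0003775249 + 0.0001522756) = 0.02302.
z* for 95% confidence is 1.960, so the margin of error is 1.960 × 0.02302 = 0.04512.
Point estimate p̂₁ − p̂₂ = 0.2070 − 0.7810 = -0.5740.
-0.5740 ± 0.04512 → (-0.619, -0.529).

(-0.619, -0.529)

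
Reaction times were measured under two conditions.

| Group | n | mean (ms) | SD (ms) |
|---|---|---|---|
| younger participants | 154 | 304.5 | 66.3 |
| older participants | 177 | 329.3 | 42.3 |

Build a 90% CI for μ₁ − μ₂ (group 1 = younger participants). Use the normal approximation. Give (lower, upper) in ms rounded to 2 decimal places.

Per-group SEs: s₁/√n₁ = 66.3/√154 = 5.3426, s₂/√n₂ = 42.3/√177 = 3.1795.
Unpooled SE of the difference: √(28.54337476 + 10.10922025) = 6.2171.
Margin of error = z* · SE = 1.645 × 6.2171 = 10.2271.
x̄₁ − x̄₂ = 304.5 − 329.3 = -24.8000.
CI: -24.8000 ± 10.2271 = (-35.03, -14.57).

(-35.03, -14.57)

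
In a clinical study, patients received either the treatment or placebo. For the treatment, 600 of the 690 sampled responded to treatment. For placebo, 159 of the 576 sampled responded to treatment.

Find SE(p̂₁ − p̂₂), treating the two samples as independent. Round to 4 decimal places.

p̂₁ = 600/690 = 0.8696 and p̂₂ = 159/576 = 0.2760.
SE₁ = √(p̂₁(1−p̂₁)/n₁) = √(0.8696·0.1304/690) = 0.01282; SE₂ = √(0.2760·0.7240/576) = 0.01863.
Independent samples: SE of the difference = √(SE₁² + SE₂²) = √(0.0001643524 + 0.0003470769) = 0.02261.

0.0226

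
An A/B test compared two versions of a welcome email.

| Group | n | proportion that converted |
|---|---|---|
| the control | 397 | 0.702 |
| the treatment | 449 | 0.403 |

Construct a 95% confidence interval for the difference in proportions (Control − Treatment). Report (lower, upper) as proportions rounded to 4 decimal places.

The two standard errors are √(0.7020×0.2980/397) = 0.02296 and √(0.4030×0.5970/449) = 0.02315.
Because the samples are independent, SE_diff = √(0.02296² + 0.02315²) = 0.03260.
Using z* = 1.960 for 95%, ME = 1.960 × 0.03260 = 0.06390.
p̂₁ − p̂₂ = 0.2990; interval 0.2990 ± 0.06390 gives (0.2351, 0.3629).

(0.2351, 0.3629)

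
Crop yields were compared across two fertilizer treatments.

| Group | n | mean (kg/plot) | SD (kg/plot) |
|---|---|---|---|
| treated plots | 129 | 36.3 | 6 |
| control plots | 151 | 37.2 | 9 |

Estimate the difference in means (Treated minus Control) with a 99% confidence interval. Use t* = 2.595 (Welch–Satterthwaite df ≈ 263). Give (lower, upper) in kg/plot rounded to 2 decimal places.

(-3.24, 1.44)

Standard errors of each mean: 6/√129 = 0.5283 and 9/√151 = 0.7324.
SE(x̄₁ − x̄₂) = √(0.5283² + 0.7324²) = 0.9031 for independent samples with unequal variances.
With t* = 2.595, the margin is 2.595 × 0.9031 = 2.3435.
x̄₁ − x̄₂ = 36.3 − 37.2 = -0.9000; the interval is -0.9000 ± 2.3435 = (-3.24, 1.44).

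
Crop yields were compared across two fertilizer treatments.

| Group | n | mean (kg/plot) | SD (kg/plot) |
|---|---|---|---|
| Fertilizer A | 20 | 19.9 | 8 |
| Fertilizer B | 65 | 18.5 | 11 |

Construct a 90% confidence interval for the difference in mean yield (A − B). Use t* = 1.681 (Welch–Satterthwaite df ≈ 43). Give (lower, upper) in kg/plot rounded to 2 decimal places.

Per-group SEs: s₁/√n₁ = 8/√20 = 1.7889, s₂/√n₂ = 11/√65 = 1.3644.
Unpooled SE of the difference: √(3.20016321 + 1.86158736) = 2.2498.
Margin of error = t* · SE = 1.681 × 2.2498 = 3.7819.
x̄₁ − x̄₂ = 19.9 − 18.5 = 1.4000.
CI: 1.4000 ± 3.7819 = (-2.38, 5.18).

(-2.38, 5.18)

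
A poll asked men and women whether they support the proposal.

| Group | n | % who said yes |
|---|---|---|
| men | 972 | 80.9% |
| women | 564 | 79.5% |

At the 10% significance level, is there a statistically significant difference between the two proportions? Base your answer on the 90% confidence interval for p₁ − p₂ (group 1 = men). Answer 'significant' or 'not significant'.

SE₁ = √(p̂₁(1−p̂₁)/n₁) = √(0.8090·0.1910/972) = 0.01261; SE₂ = √(0.7950·0.2050/564) = 0.01700.
Independent samples: SE of the difference = √(SE₁² + SE₂²) = √(0.0001590121 + 0.000289) = 0.02117.
z* for 90% confidence is 1.645, so the margin of error is 1.645 × 0.02117 = 0.03482.
Point estimate p̂₁ − p̂₂ = 0.8090 − 0.7950 = 0.0140.
0.0140 ± 0.03482 → (-0.02082, 0.04882).
The interval (-0.02082, 0.04882) contains 0, so the difference is not significant.

not significant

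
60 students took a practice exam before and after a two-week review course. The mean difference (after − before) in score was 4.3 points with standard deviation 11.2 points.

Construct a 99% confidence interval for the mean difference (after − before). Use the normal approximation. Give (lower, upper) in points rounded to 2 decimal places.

(0.58, 8.02)

Paired design: SE = s_d/√n = 11.2/√60 = 1.4459.
z* = 2.576; margin of error = 2.576 × 1.4459 = 3.7246.
4.3 ± 3.7246 → (0.58, 8.02).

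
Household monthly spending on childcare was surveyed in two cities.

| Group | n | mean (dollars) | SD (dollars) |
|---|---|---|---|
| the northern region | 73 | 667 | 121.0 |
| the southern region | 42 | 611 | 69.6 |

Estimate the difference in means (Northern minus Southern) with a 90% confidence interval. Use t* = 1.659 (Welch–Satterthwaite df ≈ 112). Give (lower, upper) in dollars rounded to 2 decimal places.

Standard errors of each mean: 121.0/√73 = 14.1620 and 69.6/√42 = 10.7395.
SE(x̄₁ − x̄₂) = √(14.1620² + 10.7395²) = 17.7736 for independent samples with unequal variances.
With t* = 1.659, the margin is 1.659 × 17.7736 = 29.4864.
x̄₁ − x̄₂ = 667 − 611 = 56.0000; the interval is 56.0000 ± 29.4864 = (26.51, 85.49).

(26.51, 85.49)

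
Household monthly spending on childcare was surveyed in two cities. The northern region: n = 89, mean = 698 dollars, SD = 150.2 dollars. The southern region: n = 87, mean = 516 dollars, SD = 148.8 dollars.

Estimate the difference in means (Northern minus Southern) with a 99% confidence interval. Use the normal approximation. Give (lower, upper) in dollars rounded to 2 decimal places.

Per-group SEs: s₁/√n₁ = 150.2/√89 = 15.9212, s₂/√n₂ = 148.8/√87 = 15.9530.
Unpooled SE of the difference: √(253.48460944 + 254.498209) = 22.5385.
Margin of error = z* · SE = 2.576 × 22.5385 = 58.0592.
x̄₁ − x̄₂ = 698 − 516 = 182.0000.
CI: 182.0000 ± 58.0592 = (123.94, 240.06).

(123.94, 240.06)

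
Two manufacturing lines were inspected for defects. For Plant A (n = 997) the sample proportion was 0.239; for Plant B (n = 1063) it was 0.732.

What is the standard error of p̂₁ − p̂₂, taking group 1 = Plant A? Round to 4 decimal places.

0.0192

The two standard errors are √(0.2390×0.7610/997) = 0.01351 and √(0.7320×0.2680/1063) = 0.01358.
Because the samples are independent, SE_diff = √(0.01351² + 0.01358²) = 0.01916.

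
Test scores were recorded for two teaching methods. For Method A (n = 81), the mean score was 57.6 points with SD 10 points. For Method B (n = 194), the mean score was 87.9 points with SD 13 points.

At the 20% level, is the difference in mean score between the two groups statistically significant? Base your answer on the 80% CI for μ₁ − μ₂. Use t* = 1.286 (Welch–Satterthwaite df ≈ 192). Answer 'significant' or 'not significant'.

significant

SE₁ = s₁/√n₁ = 10/√81 = 1.1111; SE₂ = 13/√194 = 0.9333.
Independent samples, unequal variances: SE_diff = √(SE₁² + SE₂²) = √(1.23454321 + 0.87104889) = 1.4511.
t* = 1.286, so margin of error = 1.286 × 1.4511 = 1.8661.
Difference in means = 57.6 − 87.9 = -30.3000.
-30.3000 ± 1.8661 → (-32.1661, -28.4339).
The interval (-32.1661, -28.4339) does not contain 0, so the difference is significant.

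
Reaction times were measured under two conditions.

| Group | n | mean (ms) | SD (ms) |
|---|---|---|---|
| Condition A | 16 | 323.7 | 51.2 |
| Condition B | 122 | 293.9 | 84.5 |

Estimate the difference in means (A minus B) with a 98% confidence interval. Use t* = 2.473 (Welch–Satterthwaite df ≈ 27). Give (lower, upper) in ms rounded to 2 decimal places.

SE₁ = s₁/√n₁ = 51.2/√16 = 12.8000; SE₂ = 84.5/√122 = 7.6503.
Independent samples, unequal variances: SE_diff = √(SE₁² + SE₂²) = √(163.84 + 58.52709009) = 14.9120.
t* = 2.473, so margin of error = 2.473 × 14.9120 = 36.8774.
Difference in means = 323.7 − 293.9 = 29.8000.
29.8000 ± 36.8774 → (-7.08, 66.68).

(-7.08, 66.68)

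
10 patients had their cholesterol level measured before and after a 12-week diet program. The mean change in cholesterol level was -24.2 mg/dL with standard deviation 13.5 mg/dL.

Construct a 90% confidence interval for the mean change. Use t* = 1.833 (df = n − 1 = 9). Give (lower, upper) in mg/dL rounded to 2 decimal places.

(-32.03, -16.37)

This is a matched-pairs design, so SE = s_d/√n = 13.5/√10 = 4.2691.
Margin = 1.833 × 4.2691 = 7.8253; the interval is -24.2 ± 7.8253 = (-32.03, -16.37).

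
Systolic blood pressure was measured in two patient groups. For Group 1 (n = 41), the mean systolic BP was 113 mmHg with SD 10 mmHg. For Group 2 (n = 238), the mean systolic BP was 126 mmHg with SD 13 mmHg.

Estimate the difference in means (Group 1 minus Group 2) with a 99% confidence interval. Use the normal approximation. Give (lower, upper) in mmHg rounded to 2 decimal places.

(-17.57, -8.43)

Standard errors of each mean: 10/√41 = 1.5617 and 13/√238 = 0.8427.
SE(x̄₁ − x̄₂) = √(1.5617² + 0.8427²) = 1.7746 for independent samples with unequal variances.
With z* = 2.576, the margin is 2.576 × 1.7746 = 4.5714.
x̄₁ − x̄₂ = 113 − 126 = -13.0000; the interval is -13.0000 ± 4.5714 = (-17.57, -8.43).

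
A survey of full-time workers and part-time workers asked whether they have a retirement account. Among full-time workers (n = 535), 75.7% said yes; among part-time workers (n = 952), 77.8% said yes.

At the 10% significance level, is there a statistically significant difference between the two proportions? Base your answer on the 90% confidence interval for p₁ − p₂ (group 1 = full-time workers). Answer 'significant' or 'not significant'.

The two standard errors are √(0.7570×0.2430/535) = 0.01854 and √(0.7780×0.2220/952) = 0.01347.
Because the samples are independent, SE_diff = √(0.01854² + 0.01347²) = 0.02292.
Using z* = 1.645 for 90%, ME = 1.645 × 0.02292 = 0.03770.
p̂₁ − p̂₂ = -0.0210; interval -0.0210 ± 0.03770 gives (-0.05870, 0.01670).
The interval (-0.05870, 0.01670) contains 0, so the difference is not significant.

not significant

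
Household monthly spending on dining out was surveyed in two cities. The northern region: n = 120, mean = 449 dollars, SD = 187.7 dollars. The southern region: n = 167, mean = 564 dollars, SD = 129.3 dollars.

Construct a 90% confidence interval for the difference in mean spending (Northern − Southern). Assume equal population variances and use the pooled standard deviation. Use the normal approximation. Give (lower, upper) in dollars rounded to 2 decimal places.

(-145.78, -84.22)

Pooled variance s_p² = [119·187.7² + 166·129.3²] / (120+167−2) = 24448.3960, so s_p = 156.3598.
SE_diff = s_p·√(1/n₁ + 1/n₂) = 156.3598·√(1/120 + 1/167) = 18.7119.
z* = 1.645; margin = 1.645 × 18.7119 = 30.7811.
Difference = 449 − 564 = -115.0000.
-115.0000 ± 30.7811 → (-145.78, -84.22).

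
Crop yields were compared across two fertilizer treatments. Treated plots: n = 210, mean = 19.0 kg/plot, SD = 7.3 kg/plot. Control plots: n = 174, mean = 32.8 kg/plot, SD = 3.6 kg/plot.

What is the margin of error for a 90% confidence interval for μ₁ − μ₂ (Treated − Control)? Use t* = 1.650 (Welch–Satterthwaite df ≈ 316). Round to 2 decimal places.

0.95

SE₁ = s₁/√n₁ = 7.3/√210 = 0.5037; SE₂ = 3.6/√174 = 0.2729.
Independent samples, unequal variances: SE_diff = √(SE₁² + SE₂²) = √(0.25371369 + 0.07447441) = 0.5729.
t* = 1.650, so margin of error = 1.650 × 0.5729 = 0.9453.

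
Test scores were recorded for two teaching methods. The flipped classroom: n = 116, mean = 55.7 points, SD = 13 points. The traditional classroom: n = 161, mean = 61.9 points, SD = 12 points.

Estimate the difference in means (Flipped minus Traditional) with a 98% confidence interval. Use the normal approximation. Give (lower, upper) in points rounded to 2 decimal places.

Standard errors of each mean: 13/√116 = 1.2070 and 12/√161 = 0.9457.
SE(x̄₁ − x̄₂) = √(1.2070² + 0.9457²) = 1.5334 for independent samples with unequal variances.
With z* = 2.326, the margin is 2.326 × 1.5334 = 3.5667.
x̄₁ − x̄₂ = 55.7 − 61.9 = -6.2000; the interval is -6.2000 ± 3.5667 = (-9.77, -2.63).

(-9.77, -2.63)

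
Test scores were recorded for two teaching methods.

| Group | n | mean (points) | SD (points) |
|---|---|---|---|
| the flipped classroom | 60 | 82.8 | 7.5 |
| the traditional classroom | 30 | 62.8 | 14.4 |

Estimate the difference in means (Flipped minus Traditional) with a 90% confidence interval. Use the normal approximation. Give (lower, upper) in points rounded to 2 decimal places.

SE₁ = s₁/√n₁ = 7.5/√60 = 0.9682; SE₂ = 14.4/√30 = 2.6291.
Independent samples, unequal variances: SE_diff = √(SE₁² + SE₂²) = √(0.93741124 + 6.91216681) = 2.8017.
z* = 1.645, so margin of error = 1.645 × 2.8017 = 4.6088.
Difference in means = 82.8 − 62.8 = 20.0000.
20.0000 ± 4.6088 → (15.39, 24.61).

(15.39, 24.61)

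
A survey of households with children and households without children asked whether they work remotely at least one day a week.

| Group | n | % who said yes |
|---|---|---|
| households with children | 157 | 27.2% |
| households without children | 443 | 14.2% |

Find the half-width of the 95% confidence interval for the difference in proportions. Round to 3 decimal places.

0.077

Each SE is √(p̂(1−p̂)/n): √(0.2720·0.7280/157) = 0.03551 and √(0.1420·0.8580/443) = 0.01658.
SE(p̂₁ − p̂₂) = √(SE₁² + SE₂²) = √(0.0012609601 + 0.0002748964) = 0.03919, since the two samples are independent.
At 95% confidence z* = 1.960; margin = 1.960 × 0.03919 = 0.07681.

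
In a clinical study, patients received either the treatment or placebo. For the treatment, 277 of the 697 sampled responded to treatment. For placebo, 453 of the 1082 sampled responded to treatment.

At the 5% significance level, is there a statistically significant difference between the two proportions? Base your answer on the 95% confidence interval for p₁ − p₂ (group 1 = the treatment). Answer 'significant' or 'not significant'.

not significant

p̂₁ = 277/697 = 0.3974 and p̂₂ = 453/1082 = 0.4187.
SE₁ = √(p̂₁(1−p̂₁)/n₁) = √(0.3974·0.6026/697) = 0.01854; SE₂ = √(0.4187·0.5813/1082) = 0.01500.
Independent samples: SE of the difference = √(SE₁² + SE₂²) = √(0.0003437316 + 0.000225) = 0.02385.
z* for 95% confidence is 1.960, so the margin of error is 1.960 × 0.02385 = 0.04675.
Point estimate p̂₁ − p̂₂ = 0.3974 − 0.4187 = -0.0213.
-0.0213 ± 0.04675 → (-0.06805, 0.02545).
The interval (-0.06805, 0.02545) contains 0, so the difference is not significant.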